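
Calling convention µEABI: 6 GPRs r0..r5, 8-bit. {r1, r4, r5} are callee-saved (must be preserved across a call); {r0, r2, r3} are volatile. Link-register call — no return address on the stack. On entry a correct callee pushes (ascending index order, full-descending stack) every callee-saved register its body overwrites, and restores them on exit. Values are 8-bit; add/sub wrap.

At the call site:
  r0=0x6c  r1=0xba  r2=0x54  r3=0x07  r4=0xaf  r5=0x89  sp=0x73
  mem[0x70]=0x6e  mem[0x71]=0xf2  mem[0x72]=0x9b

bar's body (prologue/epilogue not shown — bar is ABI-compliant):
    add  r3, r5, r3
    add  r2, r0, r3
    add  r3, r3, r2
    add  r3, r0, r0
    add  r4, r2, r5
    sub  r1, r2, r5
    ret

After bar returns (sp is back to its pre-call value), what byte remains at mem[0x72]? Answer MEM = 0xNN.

MEM = 0xba

prologue: push r1 → mem[0x72]=0xba, sp=0x72
prologue: push r4 → mem[0x71]=0xaf, sp=0x71
body[0] add  r3, r5, r3 → r3=0x90
body[1] add  r2, r0, r3 → r2=0xfc
body[2] add  r3, r3, r2 → r3=0x8c
body[3] add  r3, r0, r0 → r3=0xd8
body[4] add  r4, r2, r5 → r4=0x85
body[5] sub  r1, r2, r5 → r1=0x73
epilogue: pop r4=0xaf, sp=0x72
epilogue: pop r1=0xba, sp=0x73
prologue pushed ['r1', 'r4'] at ['0x72', '0x71']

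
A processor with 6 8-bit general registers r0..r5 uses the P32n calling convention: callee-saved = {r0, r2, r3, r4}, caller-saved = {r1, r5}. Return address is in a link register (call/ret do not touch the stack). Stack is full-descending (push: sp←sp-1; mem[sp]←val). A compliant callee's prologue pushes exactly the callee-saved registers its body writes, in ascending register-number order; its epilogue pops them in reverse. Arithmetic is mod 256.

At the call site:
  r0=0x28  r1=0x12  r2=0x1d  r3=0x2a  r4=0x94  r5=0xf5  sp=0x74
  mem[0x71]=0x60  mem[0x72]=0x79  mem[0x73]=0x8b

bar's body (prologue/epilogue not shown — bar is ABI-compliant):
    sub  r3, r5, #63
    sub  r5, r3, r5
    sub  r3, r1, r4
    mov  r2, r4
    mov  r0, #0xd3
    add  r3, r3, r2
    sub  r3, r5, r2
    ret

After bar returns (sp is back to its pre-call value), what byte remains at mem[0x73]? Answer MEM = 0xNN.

MEM = 0x28

prologue: push r0 -> mem[0x73]=0x28, sp=0x73
prologue: push r2 -> mem[0x72]=0x1d, sp=0x72
prologue: push r3 -> mem[0x71]=0x2a, sp=0x71
body[0] sub  r3, r5, #63 -> r3=0xb6
body[1] sub  r5, r3, r5 -> r5=0xc1
body[2] sub  r3, r1, r4 -> r3=0x7e
body[3] mov  r2, r4 -> r2=0x94
body[4] mov  r0, #0xd3 -> r0=0xd3
body[5] add  r3, r3, r2 -> r3=0x12
body[6] sub  r3, r5, r2 -> r3=0x2d
epilogue: pop r3=0x2a, sp=0x72
epilogue: pop r2=0x1d, sp=0x73
epilogue: pop r0=0x28, sp=0x74
prologue pushed ['r0', 'r2', 'r3'] at ['0x73', '0x72', '0x71']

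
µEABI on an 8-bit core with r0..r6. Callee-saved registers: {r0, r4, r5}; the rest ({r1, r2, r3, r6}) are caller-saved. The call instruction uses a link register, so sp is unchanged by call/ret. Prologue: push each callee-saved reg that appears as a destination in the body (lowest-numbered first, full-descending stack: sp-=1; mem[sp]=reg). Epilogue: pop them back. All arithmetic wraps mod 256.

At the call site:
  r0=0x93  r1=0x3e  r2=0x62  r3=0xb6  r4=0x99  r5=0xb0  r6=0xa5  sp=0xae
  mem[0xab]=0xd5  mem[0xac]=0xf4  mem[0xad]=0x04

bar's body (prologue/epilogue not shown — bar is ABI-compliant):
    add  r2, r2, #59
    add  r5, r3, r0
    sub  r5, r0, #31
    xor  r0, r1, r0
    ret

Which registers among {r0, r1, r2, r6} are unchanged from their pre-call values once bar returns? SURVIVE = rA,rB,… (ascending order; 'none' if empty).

prologue: push r0 -> mem[0xad]=0x93, sp=0xad
prologue: push r5 -> mem[0xac]=0xb0, sp=0xac
body[0] add  r2, r2, #59 -> r2=0x9d
body[1] add  r5, r3, r0 -> r5=0x49
body[2] sub  r5, r0, #31 -> r5=0x74
body[3] xor  r0, r1, r0 -> r0=0xad
epilogue: pop r5=0xb0, sp=0xad
epilogue: pop r0=0x93, sp=0xae
r0: callee-saved, written=True
r1: caller-saved, written=False
r2: caller-saved, written=True
r6: caller-saved, written=False

SURVIVE = r0,r1,r6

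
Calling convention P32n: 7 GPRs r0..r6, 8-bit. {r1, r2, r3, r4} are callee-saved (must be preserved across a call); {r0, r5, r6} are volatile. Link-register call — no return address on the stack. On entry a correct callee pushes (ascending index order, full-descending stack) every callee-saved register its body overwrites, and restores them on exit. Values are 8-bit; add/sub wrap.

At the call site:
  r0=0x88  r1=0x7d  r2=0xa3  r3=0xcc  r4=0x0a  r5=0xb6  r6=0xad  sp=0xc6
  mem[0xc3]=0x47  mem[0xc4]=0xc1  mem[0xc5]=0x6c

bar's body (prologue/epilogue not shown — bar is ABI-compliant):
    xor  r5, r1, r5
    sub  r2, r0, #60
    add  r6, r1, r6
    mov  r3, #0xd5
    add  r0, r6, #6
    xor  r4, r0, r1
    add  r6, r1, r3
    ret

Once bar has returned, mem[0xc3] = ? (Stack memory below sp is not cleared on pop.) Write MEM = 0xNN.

MEM = 0x0a

prologue: push r2 -> mem[0xc5]=0xa3, sp=0xc5
prologue: push r3 -> mem[0xc4]=0xcc, sp=0xc4
prologue: push r4 -> mem[0xc3]=0x0a, sp=0xc3
body[0] xor  r5, r1, r5 -> r5=0xcb
body[1] sub  r2, r0, #60 -> r2=0x4c
body[2] add  r6, r1, r6 -> r6=0x2a
body[3] mov  r3, #0xd5 -> r3=0xd5
body[4] add  r0, r6, #6 -> r0=0x30
body[5] xor  r4, r0, r1 -> r4=0x4d
body[6] add  r6, r1, r3 -> r6=0x52
epilogue: pop r4=0x0a, sp=0xc4
epilogue: pop r3=0xcc, sp=0xc5
epilogue: pop r2=0xa3, sp=0xc6
prologue pushed ['r2', 'r3', 'r4'] at ['0xc5', '0xc4', '0xc3']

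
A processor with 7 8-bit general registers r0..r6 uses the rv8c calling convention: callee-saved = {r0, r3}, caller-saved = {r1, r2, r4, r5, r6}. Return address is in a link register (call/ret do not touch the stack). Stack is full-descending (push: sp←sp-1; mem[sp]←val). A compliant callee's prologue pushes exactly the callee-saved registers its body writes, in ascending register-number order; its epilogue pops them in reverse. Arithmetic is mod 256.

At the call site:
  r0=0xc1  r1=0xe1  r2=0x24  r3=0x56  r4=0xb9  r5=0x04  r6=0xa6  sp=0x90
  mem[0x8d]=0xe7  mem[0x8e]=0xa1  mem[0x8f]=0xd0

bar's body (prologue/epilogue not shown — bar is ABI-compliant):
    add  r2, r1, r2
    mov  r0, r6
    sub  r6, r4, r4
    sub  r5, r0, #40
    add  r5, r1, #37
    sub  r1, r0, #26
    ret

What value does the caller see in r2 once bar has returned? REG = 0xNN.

prologue: push r0 -> mem[0x8f]=0xc1, sp=0x8f
body[0] add  r2, r1, r2 -> r2=0x05
body[1] mov  r0, r6 -> r0=0xa6
body[2] sub  r6, r4, r4 -> r6=0x00
body[3] sub  r5, r0, #40 -> r5=0x7e
body[4] add  r5, r1, #37 -> r5=0x06
body[5] sub  r1, r0, #26 -> r1=0x8c
epilogue: pop r0=0xc1, sp=0x90
r2 is caller-saved -> body value

REG = 0x05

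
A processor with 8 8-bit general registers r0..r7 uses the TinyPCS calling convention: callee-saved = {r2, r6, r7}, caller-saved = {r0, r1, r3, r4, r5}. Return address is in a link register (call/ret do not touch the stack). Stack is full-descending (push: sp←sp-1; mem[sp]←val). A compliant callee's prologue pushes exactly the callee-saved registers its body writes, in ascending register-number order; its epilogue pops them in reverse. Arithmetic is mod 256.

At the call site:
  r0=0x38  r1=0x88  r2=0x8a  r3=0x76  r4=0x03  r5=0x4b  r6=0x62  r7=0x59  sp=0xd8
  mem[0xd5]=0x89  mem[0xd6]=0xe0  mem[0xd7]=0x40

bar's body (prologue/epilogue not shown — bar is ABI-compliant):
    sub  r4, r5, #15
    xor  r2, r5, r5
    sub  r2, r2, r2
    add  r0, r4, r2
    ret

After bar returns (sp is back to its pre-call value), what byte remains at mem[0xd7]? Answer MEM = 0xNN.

MEM = 0x8a

prologue: push r2 -> mem[0xd7]=0x8a, sp=0xd7
body[0] sub  r4, r5, #15 -> r4=0x3c
body[1] xor  r2, r5, r5 -> r2=0x00
body[2] sub  r2, r2, r2 -> r2=0x00
body[3] add  r0, r4, r2 -> r0=0x3c
epilogue: pop r2=0x8a, sp=0xd8
prologue pushed ['r2'] at ['0xd7']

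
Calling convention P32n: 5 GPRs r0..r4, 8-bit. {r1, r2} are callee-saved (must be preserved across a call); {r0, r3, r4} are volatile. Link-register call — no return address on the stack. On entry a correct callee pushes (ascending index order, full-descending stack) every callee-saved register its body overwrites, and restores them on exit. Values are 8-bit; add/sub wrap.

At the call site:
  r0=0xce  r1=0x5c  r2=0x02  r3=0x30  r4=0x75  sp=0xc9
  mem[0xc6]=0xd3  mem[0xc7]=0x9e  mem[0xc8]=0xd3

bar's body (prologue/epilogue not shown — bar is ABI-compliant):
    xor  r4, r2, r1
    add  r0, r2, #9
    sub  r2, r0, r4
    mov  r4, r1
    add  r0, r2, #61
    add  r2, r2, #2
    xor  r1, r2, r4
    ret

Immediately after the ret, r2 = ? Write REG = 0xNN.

REG = 0x02

prologue: push r1 → mem[0xc8]=0x5c, sp=0xc8
prologue: push r2 → mem[0xc7]=0x02, sp=0xc7
body[0] xor  r4, r2, r1 → r4=0x5e
body[1] add  r0, r2, #9 → r0=0x0b
body[2] sub  r2, r0, r4 → r2=0xad
body[3] mov  r4, r1 → r4=0x5c
body[4] add  r0, r2, #61 → r0=0xea
body[5] add  r2, r2, #2 → r2=0xaf
body[6] xor  r1, r2, r4 → r1=0xf3
epilogue: pop r2=0x02, sp=0xc8
epilogue: pop r1=0x5c, sp=0xc9
r2 is callee-saved → restored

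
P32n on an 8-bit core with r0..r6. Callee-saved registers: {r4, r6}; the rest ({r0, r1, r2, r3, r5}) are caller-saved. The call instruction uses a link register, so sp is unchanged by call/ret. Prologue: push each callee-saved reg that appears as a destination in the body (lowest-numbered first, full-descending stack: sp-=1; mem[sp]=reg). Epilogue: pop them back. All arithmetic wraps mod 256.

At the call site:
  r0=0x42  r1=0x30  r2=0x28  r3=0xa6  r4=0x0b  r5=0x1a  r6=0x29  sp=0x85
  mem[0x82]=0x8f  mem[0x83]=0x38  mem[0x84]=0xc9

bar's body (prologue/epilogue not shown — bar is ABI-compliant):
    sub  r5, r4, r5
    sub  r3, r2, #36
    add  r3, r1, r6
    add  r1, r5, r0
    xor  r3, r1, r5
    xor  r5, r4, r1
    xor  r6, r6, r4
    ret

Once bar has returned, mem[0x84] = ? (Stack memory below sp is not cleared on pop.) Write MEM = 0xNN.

prologue: push r6 → mem[0x84]=0x29, sp=0x84
body[0] sub  r5, r4, r5 → r5=0xf1
body[1] sub  r3, r2, #36 → r3=0x04
body[2] add  r3, r1, r6 → r3=0x59
body[3] add  r1, r5, r0 → r1=0x33
body[4] xor  r3, r1, r5 → r3=0xc2
body[5] xor  r5, r4, r1 → r5=0x38
body[6] xor  r6, r6, r4 → r6=0x22
epilogue: pop r6=0x29, sp=0x85
prologue pushed ['r6'] at ['0x84']

MEM = 0x29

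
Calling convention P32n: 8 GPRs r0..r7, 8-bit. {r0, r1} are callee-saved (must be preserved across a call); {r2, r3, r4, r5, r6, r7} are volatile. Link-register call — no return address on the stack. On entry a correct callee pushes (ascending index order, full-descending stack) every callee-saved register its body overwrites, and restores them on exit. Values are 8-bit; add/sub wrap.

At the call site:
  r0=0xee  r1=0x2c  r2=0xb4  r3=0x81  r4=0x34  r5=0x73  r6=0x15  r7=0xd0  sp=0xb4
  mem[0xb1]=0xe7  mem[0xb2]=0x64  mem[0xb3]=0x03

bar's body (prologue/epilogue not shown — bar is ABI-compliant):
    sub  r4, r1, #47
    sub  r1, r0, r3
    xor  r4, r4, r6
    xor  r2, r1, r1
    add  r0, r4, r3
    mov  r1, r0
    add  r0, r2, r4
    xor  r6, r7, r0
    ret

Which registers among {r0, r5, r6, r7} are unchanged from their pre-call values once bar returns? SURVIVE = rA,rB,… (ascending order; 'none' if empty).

prologue: push r0 → mem[0xb3]=0xee, sp=0xb3
prologue: push r1 → mem[0xb2]=0x2c, sp=0xb2
body[0] sub  r4, r1, #47 → r4=0xfd
body[1] sub  r1, r0, r3 → r1=0x6d
body[2] xor  r4, r4, r6 → r4=0xe8
body[3] xor  r2, r1, r1 → r2=0x00
body[4] add  r0, r4, r3 → r0=0x69
body[5] mov  r1, r0 → r1=0x69
body[6] add  r0, r2, r4 → r0=0xe8
body[7] xor  r6, r7, r0 → r6=0x38
epilogue: pop r1=0x2c, sp=0xb3
epilogue: pop r0=0xee, sp=0xb4
r0: callee-saved, written=True
r5: caller-saved, written=False
r6: caller-saved, written=True
r7: caller-saved, written=False

SURVIVE = r0,r5,r7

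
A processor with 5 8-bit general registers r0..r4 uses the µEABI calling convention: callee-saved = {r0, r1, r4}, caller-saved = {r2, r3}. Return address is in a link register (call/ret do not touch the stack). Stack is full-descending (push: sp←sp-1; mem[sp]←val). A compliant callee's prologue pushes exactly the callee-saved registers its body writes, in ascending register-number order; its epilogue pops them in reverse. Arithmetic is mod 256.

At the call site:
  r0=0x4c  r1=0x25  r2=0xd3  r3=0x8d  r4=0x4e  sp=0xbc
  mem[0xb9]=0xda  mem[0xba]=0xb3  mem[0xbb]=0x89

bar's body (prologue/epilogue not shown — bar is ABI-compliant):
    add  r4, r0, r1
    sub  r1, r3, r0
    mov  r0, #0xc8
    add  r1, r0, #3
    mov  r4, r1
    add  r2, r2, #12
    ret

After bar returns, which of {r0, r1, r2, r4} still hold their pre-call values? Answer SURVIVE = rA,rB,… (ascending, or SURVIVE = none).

SURVIVE = r0,r1,r4

prologue: push r0 → mem[0xbb]=0x4c, sp=0xbb
prologue: push r1 → mem[0xba]=0x25, sp=0xba
prologue: push r4 → mem[0xb9]=0x4e, sp=0xb9
body[0] add  r4, r0, r1 → r4=0x71
body[1] sub  r1, r3, r0 → r1=0x41
body[2] mov  r0, #0xc8 → r0=0xc8
body[3] add  r1, r0, #3 → r1=0xcb
body[4] mov  r4, r1 → r4=0xcb
body[5] add  r2, r2, #12 → r2=0xdf
epilogue: pop r4=0x4e, sp=0xba
epilogue: pop r1=0x25, sp=0xbb
epilogue: pop r0=0x4c, sp=0xbc
r0: callee-saved, written=True
r1: callee-saved, written=True
r2: caller-saved, written=True
r4: callee-saved, written=True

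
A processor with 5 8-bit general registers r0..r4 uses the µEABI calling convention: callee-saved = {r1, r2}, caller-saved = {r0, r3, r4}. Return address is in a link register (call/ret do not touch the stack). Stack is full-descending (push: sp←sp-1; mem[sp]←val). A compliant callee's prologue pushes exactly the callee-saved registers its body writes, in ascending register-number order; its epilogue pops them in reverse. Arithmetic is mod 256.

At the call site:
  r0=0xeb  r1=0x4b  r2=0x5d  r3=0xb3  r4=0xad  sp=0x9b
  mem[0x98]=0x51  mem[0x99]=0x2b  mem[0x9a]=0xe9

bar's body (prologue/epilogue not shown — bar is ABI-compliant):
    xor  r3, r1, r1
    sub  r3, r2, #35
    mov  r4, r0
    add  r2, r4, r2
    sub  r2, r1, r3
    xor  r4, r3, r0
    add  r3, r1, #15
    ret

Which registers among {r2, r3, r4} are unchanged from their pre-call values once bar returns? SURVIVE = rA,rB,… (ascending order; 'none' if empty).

prologue: push r2 -> mem[0x9a]=0x5d, sp=0x9a
body[0] xor  r3, r1, r1 -> r3=0x00
body[1] sub  r3, r2, #35 -> r3=0x3a
body[2] mov  r4, r0 -> r4=0xeb
body[3] add  r2, r4, r2 -> r2=0x48
body[4] sub  r2, r1, r3 -> r2=0x11
body[5] xor  r4, r3, r0 -> r4=0xd1
body[6] add  r3, r1, #15 -> r3=0x5a
epilogue: pop r2=0x5d, sp=0x9b
r2: callee-saved, written=True
r3: caller-saved, written=True
r4: caller-saved, written=True

SURVIVE = r2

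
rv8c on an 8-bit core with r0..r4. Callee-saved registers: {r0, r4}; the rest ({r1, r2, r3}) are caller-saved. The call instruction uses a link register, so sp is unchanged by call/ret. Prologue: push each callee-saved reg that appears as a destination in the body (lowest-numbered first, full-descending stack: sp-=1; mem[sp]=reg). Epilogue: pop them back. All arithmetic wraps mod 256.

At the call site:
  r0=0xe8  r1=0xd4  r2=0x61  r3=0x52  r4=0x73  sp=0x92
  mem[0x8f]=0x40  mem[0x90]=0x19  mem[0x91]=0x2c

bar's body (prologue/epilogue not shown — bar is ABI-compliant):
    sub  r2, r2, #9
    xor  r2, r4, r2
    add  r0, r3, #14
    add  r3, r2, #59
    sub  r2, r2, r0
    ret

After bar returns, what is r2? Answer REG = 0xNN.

REG = 0xcb

prologue: push r0 -> mem[0x91]=0xe8, sp=0x91
body[0] sub  r2, r2, #9 -> r2=0x58
body[1] xor  r2, r4, r2 -> r2=0x2b
body[2] add  r0, r3, #14 -> r0=0x60
body[3] add  r3, r2, #59 -> r3=0x66
body[4] sub  r2, r2, r0 -> r2=0xcb
epilogue: pop r0=0xe8, sp=0x92
r2 is caller-saved -> body value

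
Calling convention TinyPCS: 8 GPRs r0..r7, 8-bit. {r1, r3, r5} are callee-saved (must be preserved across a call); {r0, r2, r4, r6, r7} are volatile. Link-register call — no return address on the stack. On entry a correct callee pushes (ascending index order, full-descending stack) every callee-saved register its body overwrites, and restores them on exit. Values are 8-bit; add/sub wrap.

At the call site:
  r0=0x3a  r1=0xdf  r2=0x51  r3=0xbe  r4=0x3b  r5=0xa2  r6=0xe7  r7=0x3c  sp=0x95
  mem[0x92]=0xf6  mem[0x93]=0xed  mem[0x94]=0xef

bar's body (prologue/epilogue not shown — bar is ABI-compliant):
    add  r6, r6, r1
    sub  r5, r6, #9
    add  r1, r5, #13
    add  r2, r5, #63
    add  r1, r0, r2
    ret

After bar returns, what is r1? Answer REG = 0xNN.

prologue: push r1 → mem[0x94]=0xdf, sp=0x94
prologue: push r5 → mem[0x93]=0xa2, sp=0x93
body[0] add  r6, r6, r1 → r6=0xc6
body[1] sub  r5, r6, #9 → r5=0xbd
body[2] add  r1, r5, #13 → r1=0xca
body[3] add  r2, r5, #63 → r2=0xfc
body[4] add  r1, r0, r2 → r1=0x36
epilogue: pop r5=0xa2, sp=0x94
epilogue: pop r1=0xdf, sp=0x95
r1 is callee-saved → restored

REG = 0xdf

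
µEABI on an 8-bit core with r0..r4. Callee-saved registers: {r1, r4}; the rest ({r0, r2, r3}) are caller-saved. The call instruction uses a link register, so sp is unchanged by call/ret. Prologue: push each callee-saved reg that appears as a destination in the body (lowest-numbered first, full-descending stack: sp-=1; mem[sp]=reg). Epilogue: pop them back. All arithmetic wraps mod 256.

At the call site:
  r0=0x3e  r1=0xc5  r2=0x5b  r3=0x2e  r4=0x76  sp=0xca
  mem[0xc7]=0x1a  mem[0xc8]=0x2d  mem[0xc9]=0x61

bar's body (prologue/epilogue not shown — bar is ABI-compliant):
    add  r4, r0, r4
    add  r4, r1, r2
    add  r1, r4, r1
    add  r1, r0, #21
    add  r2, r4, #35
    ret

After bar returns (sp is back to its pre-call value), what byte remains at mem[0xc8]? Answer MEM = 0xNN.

prologue: push r1 -> mem[0xc9]=0xc5, sp=0xc9
prologue: push r4 -> mem[0xc8]=0x76, sp=0xc8
body[0] add  r4, r0, r4 -> r4=0xb4
body[1] add  r4, r1, r2 -> r4=0x20
body[2] add  r1, r4, r1 -> r1=0xe5
body[3] add  r1, r0, #21 -> r1=0x53
body[4] add  r2, r4, #35 -> r2=0x43
epilogue: pop r4=0x76, sp=0xc9
epilogue: pop r1=0xc5, sp=0xca
prologue pushed ['r1', 'r4'] at ['0xc9', '0xc8']

MEM = 0x76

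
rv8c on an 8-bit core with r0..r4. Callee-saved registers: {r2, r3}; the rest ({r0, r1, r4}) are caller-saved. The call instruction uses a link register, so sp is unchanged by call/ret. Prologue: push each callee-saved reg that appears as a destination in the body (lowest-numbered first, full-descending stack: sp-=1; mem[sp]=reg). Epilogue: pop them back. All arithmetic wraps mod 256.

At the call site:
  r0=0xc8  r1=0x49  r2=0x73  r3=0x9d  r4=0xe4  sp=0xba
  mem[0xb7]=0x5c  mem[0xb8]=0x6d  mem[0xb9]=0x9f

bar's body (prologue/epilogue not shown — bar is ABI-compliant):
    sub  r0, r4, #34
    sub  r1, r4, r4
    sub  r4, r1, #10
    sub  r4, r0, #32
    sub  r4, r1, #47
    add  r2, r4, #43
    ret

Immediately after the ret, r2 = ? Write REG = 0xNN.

prologue: push r2 -> mem[0xb9]=0x73, sp=0xb9
body[0] sub  r0, r4, #34 -> r0=0xc2
body[1] sub  r1, r4, r4 -> r1=0x00
body[2] sub  r4, r1, #10 -> r4=0xf6
body[3] sub  r4, r0, #32 -> r4=0xa2
body[4] sub  r4, r1, #47 -> r4=0xd1
body[5] add  r2, r4, #43 -> r2=0xfc
epilogue: pop r2=0x73, sp=0xba
r2 is callee-saved -> restored

REG = 0x73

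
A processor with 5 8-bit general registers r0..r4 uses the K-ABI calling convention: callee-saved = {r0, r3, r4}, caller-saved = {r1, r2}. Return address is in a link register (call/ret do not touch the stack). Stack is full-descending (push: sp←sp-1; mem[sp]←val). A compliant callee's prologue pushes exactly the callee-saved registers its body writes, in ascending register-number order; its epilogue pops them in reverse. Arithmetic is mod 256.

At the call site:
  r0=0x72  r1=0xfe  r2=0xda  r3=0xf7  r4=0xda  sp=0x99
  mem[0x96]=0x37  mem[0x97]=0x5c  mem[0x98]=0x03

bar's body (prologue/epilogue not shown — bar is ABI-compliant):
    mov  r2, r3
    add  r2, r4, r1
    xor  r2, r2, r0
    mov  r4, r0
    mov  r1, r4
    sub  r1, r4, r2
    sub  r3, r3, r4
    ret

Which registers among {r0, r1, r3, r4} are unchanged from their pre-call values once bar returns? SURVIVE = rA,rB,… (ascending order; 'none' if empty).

SURVIVE = r0,r3,r4

prologue: push r3 → mem[0x98]=0xf7, sp=0x98
prologue: push r4 → mem[0x97]=0xda, sp=0x97
body[0] mov  r2, r3 → r2=0xf7
body[1] add  r2, r4, r1 → r2=0xd8
body[2] xor  r2, r2, r0 → r2=0xaa
body[3] mov  r4, r0 → r4=0x72
body[4] mov  r1, r4 → r1=0x72
body[5] sub  r1, r4, r2 → r1=0xc8
body[6] sub  r3, r3, r4 → r3=0x85
epilogue: pop r4=0xda, sp=0x98
epilogue: pop r3=0xf7, sp=0x99
r0: callee-saved, written=False
r1: caller-saved, written=True
r3: callee-saved, written=True
r4: callee-saved, written=True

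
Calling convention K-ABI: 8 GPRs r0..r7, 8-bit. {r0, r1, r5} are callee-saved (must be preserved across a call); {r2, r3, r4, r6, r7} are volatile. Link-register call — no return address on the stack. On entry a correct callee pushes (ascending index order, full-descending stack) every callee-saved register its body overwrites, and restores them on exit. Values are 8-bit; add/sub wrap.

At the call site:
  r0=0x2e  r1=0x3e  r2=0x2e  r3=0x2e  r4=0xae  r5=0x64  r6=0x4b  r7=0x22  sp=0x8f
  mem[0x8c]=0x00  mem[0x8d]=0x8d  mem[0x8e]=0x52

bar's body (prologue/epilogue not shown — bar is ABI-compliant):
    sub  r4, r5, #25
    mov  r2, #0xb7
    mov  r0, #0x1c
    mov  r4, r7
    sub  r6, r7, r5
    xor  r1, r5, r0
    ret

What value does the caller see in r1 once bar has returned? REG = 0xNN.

REG = 0x3e

prologue: push r0 → mem[0x8e]=0x2e, sp=0x8e
prologue: push r1 → mem[0x8d]=0x3e, sp=0x8d
body[0] sub  r4, r5, #25 → r4=0x4b
body[1] mov  r2, #0xb7 → r2=0xb7
body[2] mov  r0, #0x1c → r0=0x1c
body[3] mov  r4, r7 → r4=0x22
body[4] sub  r6, r7, r5 → r6=0xbe
body[5] xor  r1, r5, r0 → r1=0x78
epilogue: pop r1=0x3e, sp=0x8e
epilogue: pop r0=0x2e, sp=0x8f
r1 is callee-saved → restored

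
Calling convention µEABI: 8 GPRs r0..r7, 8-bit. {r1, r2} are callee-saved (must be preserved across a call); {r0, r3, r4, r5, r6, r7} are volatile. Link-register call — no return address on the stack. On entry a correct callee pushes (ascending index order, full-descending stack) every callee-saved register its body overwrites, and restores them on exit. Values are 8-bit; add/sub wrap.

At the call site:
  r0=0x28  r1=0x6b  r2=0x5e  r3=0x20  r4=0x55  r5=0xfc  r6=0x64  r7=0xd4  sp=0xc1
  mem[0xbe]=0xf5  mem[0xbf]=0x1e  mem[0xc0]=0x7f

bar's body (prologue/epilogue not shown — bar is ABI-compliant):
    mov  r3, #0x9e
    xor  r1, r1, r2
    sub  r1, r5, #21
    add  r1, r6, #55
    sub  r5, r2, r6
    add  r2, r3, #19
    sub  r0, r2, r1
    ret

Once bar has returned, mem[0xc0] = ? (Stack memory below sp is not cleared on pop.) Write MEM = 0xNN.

MEM = 0x6b

prologue: push r1 -> mem[0xc0]=0x6b, sp=0xc0
prologue: push r2 -> mem[0xbf]=0x5e, sp=0xbf
body[0] mov  r3, #0x9e -> r3=0x9e
body[1] xor  r1, r1, r2 -> r1=0x35
body[2] sub  r1, r5, #21 -> r1=0xe7
body[3] add  r1, r6, #55 -> r1=0x9b
body[4] sub  r5, r2, r6 -> r5=0xfa
body[5] add  r2, r3, #19 -> r2=0xb1
body[6] sub  r0, r2, r1 -> r0=0x16
epilogue: pop r2=0x5e, sp=0xc0
epilogue: pop r1=0x6b, sp=0xc1
prologue pushed ['r1', 'r2'] at ['0xc0', '0xbf']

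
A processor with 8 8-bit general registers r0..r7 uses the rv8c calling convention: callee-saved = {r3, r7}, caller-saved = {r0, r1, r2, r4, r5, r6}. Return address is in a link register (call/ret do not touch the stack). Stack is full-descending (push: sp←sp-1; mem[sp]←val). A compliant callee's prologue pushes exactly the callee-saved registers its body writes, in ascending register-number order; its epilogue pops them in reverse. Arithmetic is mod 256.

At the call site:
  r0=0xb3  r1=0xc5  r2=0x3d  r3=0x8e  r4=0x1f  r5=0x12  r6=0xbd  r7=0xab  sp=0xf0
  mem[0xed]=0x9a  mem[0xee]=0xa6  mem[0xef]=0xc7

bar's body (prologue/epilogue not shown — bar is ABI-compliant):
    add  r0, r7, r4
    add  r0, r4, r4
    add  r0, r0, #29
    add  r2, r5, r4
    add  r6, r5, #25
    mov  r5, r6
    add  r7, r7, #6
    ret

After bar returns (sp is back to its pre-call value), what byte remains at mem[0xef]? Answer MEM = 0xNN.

prologue: push r7 → mem[0xef]=0xab, sp=0xef
body[0] add  r0, r7, r4 → r0=0xca
body[1] add  r0, r4, r4 → r0=0x3e
body[2] add  r0, r0, #29 → r0=0x5b
body[3] add  r2, r5, r4 → r2=0x31
body[4] add  r6, r5, #25 → r6=0x2b
body[5] mov  r5, r6 → r5=0x2b
body[6] add  r7, r7, #6 → r7=0xb1
epilogue: pop r7=0xab, sp=0xf0
prologue pushed ['r7'] at ['0xef']

MEM = 0xab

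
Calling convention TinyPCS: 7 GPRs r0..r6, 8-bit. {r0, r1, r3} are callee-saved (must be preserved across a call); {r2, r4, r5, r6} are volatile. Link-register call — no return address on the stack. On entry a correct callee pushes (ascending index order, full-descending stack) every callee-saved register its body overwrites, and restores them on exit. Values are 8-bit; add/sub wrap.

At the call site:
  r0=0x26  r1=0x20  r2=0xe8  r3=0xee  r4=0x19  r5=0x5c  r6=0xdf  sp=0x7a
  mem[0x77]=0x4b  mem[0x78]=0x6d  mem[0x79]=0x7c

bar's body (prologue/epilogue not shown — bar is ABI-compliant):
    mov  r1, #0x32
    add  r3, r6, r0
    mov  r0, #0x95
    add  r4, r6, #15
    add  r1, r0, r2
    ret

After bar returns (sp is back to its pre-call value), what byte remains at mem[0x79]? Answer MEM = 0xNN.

MEM = 0x26

prologue: push r0 → mem[0x79]=0x26, sp=0x79
prologue: push r1 → mem[0x78]=0x20, sp=0x78
prologue: push r3 → mem[0x77]=0xee, sp=0x77
body[0] mov  r1, #0x32 → r1=0x32
body[1] add  r3, r6, r0 → r3=0x05
body[2] mov  r0, #0x95 → r0=0x95
body[3] add  r4, r6, #15 → r4=0xee
body[4] add  r1, r0, r2 → r1=0x7d
epilogue: pop r3=0xee, sp=0x78
epilogue: pop r1=0x20, sp=0x79
epilogue: pop r0=0x26, sp=0x7a
prologue pushed ['r0', 'r1', 'r3'] at ['0x79', '0x78', '0x77']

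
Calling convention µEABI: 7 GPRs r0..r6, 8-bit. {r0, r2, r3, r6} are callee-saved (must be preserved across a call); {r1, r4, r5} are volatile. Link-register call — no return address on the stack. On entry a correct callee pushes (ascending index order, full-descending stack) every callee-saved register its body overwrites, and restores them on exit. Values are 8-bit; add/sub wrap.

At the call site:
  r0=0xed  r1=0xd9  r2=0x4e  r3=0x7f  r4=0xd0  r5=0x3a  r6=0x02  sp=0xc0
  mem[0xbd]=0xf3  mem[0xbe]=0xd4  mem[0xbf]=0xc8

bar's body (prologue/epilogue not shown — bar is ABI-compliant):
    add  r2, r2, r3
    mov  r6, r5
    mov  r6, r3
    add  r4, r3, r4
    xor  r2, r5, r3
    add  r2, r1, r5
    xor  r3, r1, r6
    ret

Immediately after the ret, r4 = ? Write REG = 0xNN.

REG = 0x4f

prologue: push r2 → mem[0xbf]=0x4e, sp=0xbf
prologue: push r3 → mem[0xbe]=0x7f, sp=0xbe
prologue: push r6 → mem[0xbd]=0x02, sp=0xbd
body[0] add  r2, r2, r3 → r2=0xcd
body[1] mov  r6, r5 → r6=0x3a
body[2] mov  r6, r3 → r6=0x7f
body[3] add  r4, r3, r4 → r4=0x4f
body[4] xor  r2, r5, r3 → r2=0x45
body[5] add  r2, r1, r5 → r2=0x13
body[6] xor  r3, r1, r6 → r3=0xa6
epilogue: pop r6=0x02, sp=0xbe
epilogue: pop r3=0x7f, sp=0xbf
epilogue: pop r2=0x4e, sp=0xc0
r4 is caller-saved → body value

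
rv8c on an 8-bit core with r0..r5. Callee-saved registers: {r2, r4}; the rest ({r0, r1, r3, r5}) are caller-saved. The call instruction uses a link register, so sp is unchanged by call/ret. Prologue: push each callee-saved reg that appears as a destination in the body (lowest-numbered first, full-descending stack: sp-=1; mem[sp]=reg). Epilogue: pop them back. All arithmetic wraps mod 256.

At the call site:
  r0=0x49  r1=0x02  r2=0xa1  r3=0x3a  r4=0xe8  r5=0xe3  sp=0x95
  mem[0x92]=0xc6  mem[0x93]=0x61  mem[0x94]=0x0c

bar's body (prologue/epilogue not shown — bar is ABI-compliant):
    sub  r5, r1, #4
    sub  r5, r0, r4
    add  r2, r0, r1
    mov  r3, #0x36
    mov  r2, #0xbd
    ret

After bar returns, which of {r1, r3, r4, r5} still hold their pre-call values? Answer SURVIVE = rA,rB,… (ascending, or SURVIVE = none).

prologue: push r2 → mem[0x94]=0xa1, sp=0x94
body[0] sub  r5, r1, #4 → r5=0xfe
body[1] sub  r5, r0, r4 → r5=0x61
body[2] add  r2, r0, r1 → r2=0x4b
body[3] mov  r3, #0x36 → r3=0x36
body[4] mov  r2, #0xbd → r2=0xbd
epilogue: pop r2=0xa1, sp=0x95
r1: caller-saved, written=False
r3: caller-saved, written=True
r4: callee-saved, written=False
r5: caller-saved, written=True

SURVIVE = r1,r4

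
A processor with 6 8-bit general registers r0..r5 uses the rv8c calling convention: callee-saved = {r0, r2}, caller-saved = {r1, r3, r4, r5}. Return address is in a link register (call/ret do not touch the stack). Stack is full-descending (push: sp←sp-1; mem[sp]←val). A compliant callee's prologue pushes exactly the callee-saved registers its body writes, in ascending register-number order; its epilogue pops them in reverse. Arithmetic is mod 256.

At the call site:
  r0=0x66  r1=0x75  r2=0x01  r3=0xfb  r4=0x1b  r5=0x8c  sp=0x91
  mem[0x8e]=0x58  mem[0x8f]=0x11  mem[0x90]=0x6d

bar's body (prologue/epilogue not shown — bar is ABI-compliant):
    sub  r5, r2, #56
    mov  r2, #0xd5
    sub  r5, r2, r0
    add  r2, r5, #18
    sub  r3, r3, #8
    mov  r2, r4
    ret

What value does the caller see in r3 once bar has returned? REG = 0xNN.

REG = 0xf3

prologue: push r2 -> mem[0x90]=0x01, sp=0x90
body[0] sub  r5, r2, #56 -> r5=0xc9
body[1] mov  r2, #0xd5 -> r2=0xd5
body[2] sub  r5, r2, r0 -> r5=0x6f
body[3] add  r2, r5, #18 -> r2=0x81
body[4] sub  r3, r3, #8 -> r3=0xf3
body[5] mov  r2, r4 -> r2=0x1b
epilogue: pop r2=0x01, sp=0x91
r3 is caller-saved -> body value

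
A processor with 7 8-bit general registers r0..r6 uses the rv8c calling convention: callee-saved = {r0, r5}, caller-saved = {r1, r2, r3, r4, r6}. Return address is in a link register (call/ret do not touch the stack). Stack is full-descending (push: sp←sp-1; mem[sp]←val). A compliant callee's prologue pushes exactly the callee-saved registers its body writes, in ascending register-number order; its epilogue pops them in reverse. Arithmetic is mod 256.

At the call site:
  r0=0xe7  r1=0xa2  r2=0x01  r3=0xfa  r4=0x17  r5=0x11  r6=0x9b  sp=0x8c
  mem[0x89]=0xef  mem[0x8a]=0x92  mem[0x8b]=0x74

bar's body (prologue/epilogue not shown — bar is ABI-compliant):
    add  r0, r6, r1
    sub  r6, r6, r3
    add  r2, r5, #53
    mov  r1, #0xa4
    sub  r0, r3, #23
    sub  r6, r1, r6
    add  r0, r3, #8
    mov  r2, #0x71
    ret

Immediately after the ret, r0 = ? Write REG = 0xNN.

REG = 0xe7

prologue: push r0 → mem[0x8b]=0xe7, sp=0x8b
body[0] add  r0, r6, r1 → r0=0x3d
body[1] sub  r6, r6, r3 → r6=0xa1
body[2] add  r2, r5, #53 → r2=0x46
body[3] mov  r1, #0xa4 → r1=0xa4
body[4] sub  r0, r3, #23 → r0=0xe3
body[5] sub  r6, r1, r6 → r6=0x03
body[6] add  r0, r3, #8 → r0=0x02
body[7] mov  r2, #0x71 → r2=0x71
epilogue: pop r0=0xe7, sp=0x8c
r0 is callee-saved → restored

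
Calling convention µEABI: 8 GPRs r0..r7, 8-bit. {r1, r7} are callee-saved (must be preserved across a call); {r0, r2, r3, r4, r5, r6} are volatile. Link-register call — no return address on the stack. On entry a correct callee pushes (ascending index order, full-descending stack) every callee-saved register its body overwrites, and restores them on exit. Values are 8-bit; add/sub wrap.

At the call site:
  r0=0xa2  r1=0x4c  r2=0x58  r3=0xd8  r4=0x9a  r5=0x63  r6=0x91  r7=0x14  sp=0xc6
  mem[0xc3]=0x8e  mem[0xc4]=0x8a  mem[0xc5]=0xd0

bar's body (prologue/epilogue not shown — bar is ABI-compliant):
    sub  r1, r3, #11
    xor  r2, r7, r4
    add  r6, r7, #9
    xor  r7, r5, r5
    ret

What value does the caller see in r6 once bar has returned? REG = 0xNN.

prologue: push r1 -> mem[0xc5]=0x4c, sp=0xc5
prologue: push r7 -> mem[0xc4]=0x14, sp=0xc4
body[0] sub  r1, r3, #11 -> r1=0xcd
body[1] xor  r2, r7, r4 -> r2=0x8e
body[2] add  r6, r7, #9 -> r6=0x1d
body[3] xor  r7, r5, r5 -> r7=0x00
epilogue: pop r7=0x14, sp=0xc5
epilogue: pop r1=0x4c, sp=0xc6
r6 is caller-saved -> body value

REG = 0x1d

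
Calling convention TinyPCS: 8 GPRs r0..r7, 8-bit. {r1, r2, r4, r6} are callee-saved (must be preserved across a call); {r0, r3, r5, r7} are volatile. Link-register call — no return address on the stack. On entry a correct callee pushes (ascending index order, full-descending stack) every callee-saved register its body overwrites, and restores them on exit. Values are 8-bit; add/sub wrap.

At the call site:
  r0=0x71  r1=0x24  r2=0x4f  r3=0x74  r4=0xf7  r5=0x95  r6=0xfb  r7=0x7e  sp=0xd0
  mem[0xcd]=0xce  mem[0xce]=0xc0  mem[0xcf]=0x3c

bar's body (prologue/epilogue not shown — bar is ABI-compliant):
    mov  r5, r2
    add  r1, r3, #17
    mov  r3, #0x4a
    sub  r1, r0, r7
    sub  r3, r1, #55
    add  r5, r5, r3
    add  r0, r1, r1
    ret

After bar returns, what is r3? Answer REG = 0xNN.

REG = 0xbc

prologue: push r1 -> mem[0xcf]=0x24, sp=0xcf
body[0] mov  r5, r2 -> r5=0x4f
body[1] add  r1, r3, #17 -> r1=0x85
body[2] mov  r3, #0x4a -> r3=0x4a
body[3] sub  r1, r0, r7 -> r1=0xf3
body[4] sub  r3, r1, #55 -> r3=0xbc
body[5] add  r5, r5, r3 -> r5=0x0b
body[6] add  r0, r1, r1 -> r0=0xe6
epilogue: pop r1=0x24, sp=0xd0
r3 is caller-saved -> body value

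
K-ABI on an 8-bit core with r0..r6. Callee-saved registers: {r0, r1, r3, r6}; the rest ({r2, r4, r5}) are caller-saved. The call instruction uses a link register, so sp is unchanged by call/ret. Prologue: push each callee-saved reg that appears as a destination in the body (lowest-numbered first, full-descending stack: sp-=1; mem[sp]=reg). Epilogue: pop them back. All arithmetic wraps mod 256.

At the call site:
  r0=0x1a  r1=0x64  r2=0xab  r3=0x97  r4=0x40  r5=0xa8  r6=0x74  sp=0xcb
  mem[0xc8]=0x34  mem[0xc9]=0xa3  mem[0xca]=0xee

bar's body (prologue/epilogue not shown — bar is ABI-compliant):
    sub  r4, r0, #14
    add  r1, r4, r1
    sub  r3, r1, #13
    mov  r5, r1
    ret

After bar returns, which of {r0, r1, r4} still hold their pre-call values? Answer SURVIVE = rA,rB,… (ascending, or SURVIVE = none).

prologue: push r1 -> mem[0xca]=0x64, sp=0xca
prologue: push r3 -> mem[0xc9]=0x97, sp=0xc9
body[0] sub  r4, r0, #14 -> r4=0x0c
body[1] add  r1, r4, r1 -> r1=0x70
body[2] sub  r3, r1, #13 -> r3=0x63
body[3] mov  r5, r1 -> r5=0x70
epilogue: pop r3=0x97, sp=0xca
epilogue: pop r1=0x64, sp=0xcb
r0: callee-saved, written=False
r1: callee-saved, written=True
r4: caller-saved, written=True

SURVIVE = r0,r1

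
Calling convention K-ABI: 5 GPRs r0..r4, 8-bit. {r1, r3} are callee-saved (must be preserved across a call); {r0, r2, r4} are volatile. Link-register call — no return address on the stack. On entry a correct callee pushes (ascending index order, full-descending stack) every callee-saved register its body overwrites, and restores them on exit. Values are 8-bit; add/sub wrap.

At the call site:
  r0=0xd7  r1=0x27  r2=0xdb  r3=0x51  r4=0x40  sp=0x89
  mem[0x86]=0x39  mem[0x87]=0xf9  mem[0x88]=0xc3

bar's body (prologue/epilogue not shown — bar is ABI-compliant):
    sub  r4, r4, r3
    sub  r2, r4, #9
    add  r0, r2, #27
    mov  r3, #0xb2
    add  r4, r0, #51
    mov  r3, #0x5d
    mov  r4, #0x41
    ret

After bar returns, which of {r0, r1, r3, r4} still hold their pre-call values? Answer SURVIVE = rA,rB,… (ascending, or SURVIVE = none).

SURVIVE = r1,r3

prologue: push r3 -> mem[0x88]=0x51, sp=0x88
body[0] sub  r4, r4, r3 -> r4=0xef
body[1] sub  r2, r4, #9 -> r2=0xe6
body[2] add  r0, r2, #27 -> r0=0x01
body[3] mov  r3, #0xb2 -> r3=0xb2
body[4] add  r4, r0, #51 -> r4=0x34
body[5] mov  r3, #0x5d -> r3=0x5d
body[6] mov  r4, #0x41 -> r4=0x41
epilogue: pop r3=0x51, sp=0x89
r0: caller-saved, written=True
r1: callee-saved, written=False
r3: callee-saved, written=True
r4: caller-saved, written=True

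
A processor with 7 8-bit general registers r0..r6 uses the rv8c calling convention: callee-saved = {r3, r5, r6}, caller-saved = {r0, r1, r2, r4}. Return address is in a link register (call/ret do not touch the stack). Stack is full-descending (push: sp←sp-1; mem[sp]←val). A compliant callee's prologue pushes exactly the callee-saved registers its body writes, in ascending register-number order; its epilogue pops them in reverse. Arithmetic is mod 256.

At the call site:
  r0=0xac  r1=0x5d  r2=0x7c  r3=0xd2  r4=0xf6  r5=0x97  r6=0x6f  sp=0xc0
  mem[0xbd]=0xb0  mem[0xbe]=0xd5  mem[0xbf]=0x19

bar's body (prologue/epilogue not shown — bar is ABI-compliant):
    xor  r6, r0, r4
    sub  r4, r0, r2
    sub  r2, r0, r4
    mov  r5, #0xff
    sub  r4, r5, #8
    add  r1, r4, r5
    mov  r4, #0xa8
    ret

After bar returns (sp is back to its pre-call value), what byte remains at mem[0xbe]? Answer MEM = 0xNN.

prologue: push r5 → mem[0xbf]=0x97, sp=0xbf
prologue: push r6 → mem[0xbe]=0x6f, sp=0xbe
body[0] xor  r6, r0, r4 → r6=0x5a
body[1] sub  r4, r0, r2 → r4=0x30
body[2] sub  r2, r0, r4 → r2=0x7c
body[3] mov  r5, #0xff → r5=0xff
body[4] sub  r4, r5, #8 → r4=0xf7
body[5] add  r1, r4, r5 → r1=0xf6
body[6] mov  r4, #0xa8 → r4=0xa8
epilogue: pop r6=0x6f, sp=0xbf
epilogue: pop r5=0x97, sp=0xc0
prologue pushed ['r5', 'r6'] at ['0xbf', '0xbe']

MEM = 0x6f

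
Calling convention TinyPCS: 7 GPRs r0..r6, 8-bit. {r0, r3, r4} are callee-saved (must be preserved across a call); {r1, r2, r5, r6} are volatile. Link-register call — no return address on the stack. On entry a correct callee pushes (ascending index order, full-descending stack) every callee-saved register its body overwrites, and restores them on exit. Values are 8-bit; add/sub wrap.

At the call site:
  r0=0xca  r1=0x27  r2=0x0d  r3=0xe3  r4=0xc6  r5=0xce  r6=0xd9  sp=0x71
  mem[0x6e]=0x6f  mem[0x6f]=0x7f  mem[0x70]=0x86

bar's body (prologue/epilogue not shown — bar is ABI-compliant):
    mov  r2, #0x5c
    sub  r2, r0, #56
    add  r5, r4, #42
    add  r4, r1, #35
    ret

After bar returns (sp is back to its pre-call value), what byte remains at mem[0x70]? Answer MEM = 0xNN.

MEM = 0xc6

prologue: push r4 → mem[0x70]=0xc6, sp=0x70
body[0] mov  r2, #0x5c → r2=0x5c
body[1] sub  r2, r0, #56 → r2=0x92
body[2] add  r5, r4, #42 → r5=0xf0
body[3] add  r4, r1, #35 → r4=0x4a
epilogue: pop r4=0xc6, sp=0x71
prologue pushed ['r4'] at ['0x70']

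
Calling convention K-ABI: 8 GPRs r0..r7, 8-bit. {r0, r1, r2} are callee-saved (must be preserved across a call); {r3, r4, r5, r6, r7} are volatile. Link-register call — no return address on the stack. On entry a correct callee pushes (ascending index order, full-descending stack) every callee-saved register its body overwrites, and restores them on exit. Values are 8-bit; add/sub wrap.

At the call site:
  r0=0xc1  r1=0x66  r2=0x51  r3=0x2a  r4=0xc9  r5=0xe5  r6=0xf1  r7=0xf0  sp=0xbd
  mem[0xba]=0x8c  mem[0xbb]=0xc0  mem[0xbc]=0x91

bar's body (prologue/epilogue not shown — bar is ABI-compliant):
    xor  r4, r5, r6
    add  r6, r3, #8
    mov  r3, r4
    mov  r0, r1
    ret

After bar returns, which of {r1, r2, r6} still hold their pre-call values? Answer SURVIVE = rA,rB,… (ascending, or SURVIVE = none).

prologue: push r0 → mem[0xbc]=0xc1, sp=0xbc
body[0] xor  r4, r5, r6 → r4=0x14
body[1] add  r6, r3, #8 → r6=0x32
body[2] mov  r3, r4 → r3=0x14
body[3] mov  r0, r1 → r0=0x66
epilogue: pop r0=0xc1, sp=0xbd
r1: callee-saved, written=False
r2: callee-saved, written=False
r6: caller-saved, written=True

SURVIVE = r1,r2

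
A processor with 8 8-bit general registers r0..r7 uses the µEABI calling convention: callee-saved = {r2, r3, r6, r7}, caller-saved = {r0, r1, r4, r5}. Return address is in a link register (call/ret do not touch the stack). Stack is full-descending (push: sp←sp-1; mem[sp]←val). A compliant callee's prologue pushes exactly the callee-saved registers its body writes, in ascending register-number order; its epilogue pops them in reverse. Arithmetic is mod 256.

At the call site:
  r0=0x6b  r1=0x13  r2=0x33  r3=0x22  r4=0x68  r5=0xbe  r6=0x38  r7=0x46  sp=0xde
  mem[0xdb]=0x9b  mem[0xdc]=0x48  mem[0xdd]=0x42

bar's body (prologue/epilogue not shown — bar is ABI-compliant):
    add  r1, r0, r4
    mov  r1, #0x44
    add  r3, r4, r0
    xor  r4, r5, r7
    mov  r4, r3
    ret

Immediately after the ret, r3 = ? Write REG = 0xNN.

REG = 0x22

prologue: push r3 → mem[0xdd]=0x22, sp=0xdd
body[0] add  r1, r0, r4 → r1=0xd3
body[1] mov  r1, #0x44 → r1=0x44
body[2] add  r3, r4, r0 → r3=0xd3
body[3] xor  r4, r5, r7 → r4=0xf8
body[4] mov  r4, r3 → r4=0xd3
epilogue: pop r3=0x22, sp=0xde
r3 is callee-saved → restored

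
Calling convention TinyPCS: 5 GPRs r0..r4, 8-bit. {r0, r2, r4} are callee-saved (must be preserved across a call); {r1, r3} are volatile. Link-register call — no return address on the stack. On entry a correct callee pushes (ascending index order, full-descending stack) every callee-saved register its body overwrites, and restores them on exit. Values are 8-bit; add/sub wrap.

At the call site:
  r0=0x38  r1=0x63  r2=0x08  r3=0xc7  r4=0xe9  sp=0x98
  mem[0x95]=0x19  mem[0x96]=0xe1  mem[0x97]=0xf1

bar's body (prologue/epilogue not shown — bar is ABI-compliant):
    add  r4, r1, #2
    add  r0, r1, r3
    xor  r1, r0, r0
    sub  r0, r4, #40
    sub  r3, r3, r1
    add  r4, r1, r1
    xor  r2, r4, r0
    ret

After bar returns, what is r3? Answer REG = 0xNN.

REG = 0xc7

prologue: push r0 -> mem[0x97]=0x38, sp=0x97
prologue: push r2 -> mem[0x96]=0x08, sp=0x96
prologue: push r4 -> mem[0x95]=0xe9, sp=0x95
body[0] add  r4, r1, #2 -> r4=0x65
body[1] add  r0, r1, r3 -> r0=0x2a
body[2] xor  r1, r0, r0 -> r1=0x00
body[3] sub  r0, r4, #40 -> r0=0x3d
body[4] sub  r3, r3, r1 -> r3=0xc7
body[5] add  r4, r1, r1 -> r4=0x00
body[6] xor  r2, r4, r0 -> r2=0x3d
epilogue: pop r4=0xe9, sp=0x96
epilogue: pop r2=0x08, sp=0x97
epilogue: pop r0=0x38, sp=0x98
r3 is caller-saved -> body value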